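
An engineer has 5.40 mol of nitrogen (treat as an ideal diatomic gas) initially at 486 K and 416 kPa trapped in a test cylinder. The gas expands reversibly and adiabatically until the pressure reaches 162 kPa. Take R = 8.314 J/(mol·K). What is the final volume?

V₁ = nRT₁/P₁ = 5.40×8.314×486/416 = 52.5 L.
Adiabatic: T₂/T₁ = (P₂/P₁)^((γ−1)/γ) ⇒ T₂ = 486×(0.389)^0.286 = 371 K; V₂ = 103 L.

103 L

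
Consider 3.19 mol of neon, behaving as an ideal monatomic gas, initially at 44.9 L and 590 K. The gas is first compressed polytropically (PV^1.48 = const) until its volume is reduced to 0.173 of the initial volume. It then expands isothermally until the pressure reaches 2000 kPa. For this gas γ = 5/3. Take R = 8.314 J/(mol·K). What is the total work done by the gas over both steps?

P₁ = nRT₁/V₁ = 3.19×8.314×590/44.9 = 349 kPa.
Step 1 — Polytropic n=1.48: T₂ = T₁(V₁/V₂)^(n−1) = 590×(5.78)^0.48 = 1370 K; P₂ = P₁(V₁/V₂)^n = 4680 kPa.
W = (P₁V₁−P₂V₂)/(n−1) = (349×44.9−4680×7.77)/0.48 = -43100 J.
ΔU = nCvΔT = 3.19×12.5×(1370−590) = 31000 J.
Q = ΔU + W = -12100 J.
State after step 1: P = 4680 kPa, V = 7.77 L, T = 1370 K.
Step 2 — Isothermal: T stays 1370 K; PV = const ⇒ V₂ = 18.2 L, P₂ = 2000 kPa.
ΔU = 0 (ideal gas, T constant).
W = nRT ln(V₂/V₁) = 3.19×8.314×1370×ln(2.34) = 30900 J.
Q = ΔU + W = 30900 J.
Net over both steps: W = -12200 J, Q = 18800 J, ΔU = 31000 J.

-12200 J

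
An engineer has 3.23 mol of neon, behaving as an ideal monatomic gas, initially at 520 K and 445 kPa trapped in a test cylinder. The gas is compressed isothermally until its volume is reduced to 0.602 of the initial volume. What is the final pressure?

739 kPa

V₁ = nRT₁/P₁ = 3.23×8.314×520/445 = 31.4 L.
Isothermal: T stays 520 K; PV = const ⇒ V₂ = 18.9 L, P₂ = 739 kPa.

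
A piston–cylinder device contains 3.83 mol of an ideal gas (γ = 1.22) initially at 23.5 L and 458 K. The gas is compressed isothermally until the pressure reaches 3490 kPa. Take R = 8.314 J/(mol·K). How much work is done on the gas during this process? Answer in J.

25200 J

P₁ = nRT₁/V₁ = 3.83×8.314×458/23.5 = 621 kPa.
Isothermal: T stays 458 K; PV = const ⇒ V₂ = 4.18 L, P₂ = 3490 kPa.
W = nRT ln(V₂/V₁) = 3.83×8.314×458×ln(0.178) = -25200 J.
Work done on the gas = −W_by = 25200 J.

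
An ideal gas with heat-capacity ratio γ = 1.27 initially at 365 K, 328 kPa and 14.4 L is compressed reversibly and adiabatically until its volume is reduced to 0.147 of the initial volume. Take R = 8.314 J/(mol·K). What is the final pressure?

Adiabatic: TV^(γ−1) = const ⇒ T₂ = 365×(6.80)^0.270 = 613 K; PV^γ = const ⇒ P₂ = 3740 kPa.

3740 kPa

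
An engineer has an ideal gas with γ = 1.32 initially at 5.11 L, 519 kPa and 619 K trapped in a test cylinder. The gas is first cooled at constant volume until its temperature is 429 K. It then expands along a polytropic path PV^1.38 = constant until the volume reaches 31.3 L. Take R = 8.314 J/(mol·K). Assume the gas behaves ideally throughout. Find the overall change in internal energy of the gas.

-5400 J

n = P₁V₁/(RT₁) = 519×5.11/(8.314×619) = 0.515 mol.
Step 1 — Isochoric: V stays 5.11 L; P/T = const ⇒ T₂ = 429 K, P₂ = 360 kPa.
W = 0 (no volume change).
ΔU = nCvΔT = 0.515×26.0×(429−619) = -2540 J.
Q = ΔU = -2540 J.
State after step 1: P = 360 kPa, V = 5.11 L, T = 429 K.
Step 2 — Polytropic n=1.38: T₂ = T₁(V₁/V₂)^(n−1) = 429×(0.163)^0.38 = 215 K; P₂ = P₁(V₁/V₂)^n = 29.5 kPa.
W = (P₁V₁−P₂V₂)/(n−1) = (360×5.11−29.5×31.3)/0.38 = 2410 J.
ΔU = nCvΔT = 0.515×26.0×(215−429) = -2860 J.
Q = ΔU + W = -451 J.
Net over both steps: W = 2410 J, Q = -3000 J, ΔU = -5400 J.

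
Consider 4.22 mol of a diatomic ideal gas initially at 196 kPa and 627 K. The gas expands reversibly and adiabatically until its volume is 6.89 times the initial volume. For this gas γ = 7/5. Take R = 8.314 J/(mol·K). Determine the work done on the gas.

-29600 J

V₁ = nRT₁/P₁ = 4.22×8.314×627/196 = 112 L.
Adiabatic: TV^(γ−1) = const ⇒ T₂ = 627×(0.145)^0.400 = 290 K; PV^γ = const ⇒ P₂ = 13.1 kPa.
ΔU = nCvΔT = 4.22×20.8×(290−627) = -29600 J.
Q = 0 for an adiabatic process, so W = −ΔU = 29600 J.
Work done on the gas = −W_by = -29600 J.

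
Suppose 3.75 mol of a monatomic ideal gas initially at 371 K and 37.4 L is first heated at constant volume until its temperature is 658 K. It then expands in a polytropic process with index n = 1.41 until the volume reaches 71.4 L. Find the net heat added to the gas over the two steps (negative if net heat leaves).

17900 J

P₁ = nRT₁/V₁ = 3.75×8.314×371/37.4 = 309 kPa.
Step 1 — Isochoric: V stays 37.4 L; P/T = const ⇒ T₂ = 658 K, P₂ = 549 kPa.
W = 0 (no volume change).
ΔU = nCvΔT = 3.75×12.5×(658−371) = 13400 J.
Q = ΔU = 13400 J.
State after step 1: P = 549 kPa, V = 37.4 L, T = 658 K.
Step 2 — Polytropic n=1.41: T₂ = T₁(V₁/V₂)^(n−1) = 658×(0.524)^0.41 = 505 K; P₂ = P₁(V₁/V₂)^n = 220 kPa.
W = (P₁V₁−P₂V₂)/(n−1) = (549×37.4−220×71.4)/0.41 = 11700 J.
ΔU = nCvΔT = 3.75×12.5×(505−658) = -7170 J.
Q = ΔU + W = 4490 J.
Net over both steps: W = 11700 J, Q = 17900 J, ΔU = 6260 J.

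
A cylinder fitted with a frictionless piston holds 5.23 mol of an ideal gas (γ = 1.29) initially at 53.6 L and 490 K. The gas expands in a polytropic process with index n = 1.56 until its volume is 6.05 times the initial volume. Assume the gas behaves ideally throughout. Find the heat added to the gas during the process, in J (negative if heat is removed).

-22500 J

P₁ = nRT₁/V₁ = 5.23×8.314×490/53.6 = 398 kPa.
Polytropic n=1.56: T₂ = T₁(V₁/V₂)^(n−1) = 490×(0.165)^0.56 = 179 K; P₂ = P₁(V₁/V₂)^n = 24.0 kPa.
W = (P₁V₁−P₂V₂)/(n−1) = (398×53.6−24.0×324)/0.56 = 24200 J.
ΔU = nCvΔT = 5.23×28.7×(179−490) = -46700 J.
Q = ΔU + W = -22500 J.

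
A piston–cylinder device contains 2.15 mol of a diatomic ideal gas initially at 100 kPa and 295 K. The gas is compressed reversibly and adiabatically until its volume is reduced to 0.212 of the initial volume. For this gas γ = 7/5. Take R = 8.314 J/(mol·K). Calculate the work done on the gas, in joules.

V₁ = nRT₁/P₁ = 2.15×8.314×295/100 = 52.7 L.
Adiabatic: TV^(γ−1) = const ⇒ T₂ = 295×(4.72)^0.400 = 549 K; PV^γ = const ⇒ P₂ = 877 kPa.
ΔU = nCvΔT = 2.15×20.8×(549−295) = 11300 J.
Q = 0 for an adiabatic process, so W = −ΔU = -11300 J.
Work done on the gas = −W_by = 11300 J.

11300 J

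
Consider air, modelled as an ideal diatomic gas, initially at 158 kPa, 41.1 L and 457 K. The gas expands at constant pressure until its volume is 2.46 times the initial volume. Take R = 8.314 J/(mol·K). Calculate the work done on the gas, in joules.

-9480 J

n = P₁V₁/(RT₁) = 158×41.1/(8.314×457) = 1.71 mol.
Isobaric: P stays 158 kPa; V/T = const ⇒ T₂ = 1120 K, V₂ = 101 L.
W = PΔV = 158×(101−41.1) kPa·L = 9480 J.
Work done on the gas = −W_by = -9480 J.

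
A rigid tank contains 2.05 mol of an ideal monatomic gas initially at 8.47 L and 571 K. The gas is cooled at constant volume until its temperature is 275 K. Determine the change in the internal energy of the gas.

-7570 J

P₁ = nRT₁/V₁ = 2.05×8.314×571/8.47 = 1150 kPa.
Isochoric: V stays 8.47 L; P/T = const ⇒ T₂ = 275 K, P₂ = 553 kPa.
For an ideal gas ΔU = nCvΔT with Cv = (3/2)R = 12.5 J/(mol·K).
ΔU = 2.05×12.5×(275−571) = -7570 J.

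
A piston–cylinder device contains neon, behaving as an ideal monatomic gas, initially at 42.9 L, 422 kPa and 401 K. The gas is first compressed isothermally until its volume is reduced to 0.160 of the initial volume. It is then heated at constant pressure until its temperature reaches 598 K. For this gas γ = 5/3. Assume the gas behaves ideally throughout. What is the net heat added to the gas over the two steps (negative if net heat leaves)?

-10900 J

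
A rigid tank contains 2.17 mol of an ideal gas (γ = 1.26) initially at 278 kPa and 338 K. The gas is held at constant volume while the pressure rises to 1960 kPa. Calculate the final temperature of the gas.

2380 K

V₁ = nRT₁/P₁ = 2.17×8.314×338/278 = 21.9 L.
Isochoric: V stays 21.9 L; P/T = const ⇒ T₂ = 2380 K, P₂ = 1960 kPa.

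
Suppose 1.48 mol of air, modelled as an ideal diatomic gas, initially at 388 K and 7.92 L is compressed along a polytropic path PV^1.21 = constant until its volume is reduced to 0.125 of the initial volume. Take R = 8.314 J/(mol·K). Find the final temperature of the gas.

600 K

P₁ = nRT₁/V₁ = 1.48×8.314×388/7.92 = 603 kPa.
Polytropic n=1.21: T₂ = T₁(V₁/V₂)^(n−1) = 388×(8.00)^0.21 = 600 K; P₂ = P₁(V₁/V₂)^n = 7460 kPa.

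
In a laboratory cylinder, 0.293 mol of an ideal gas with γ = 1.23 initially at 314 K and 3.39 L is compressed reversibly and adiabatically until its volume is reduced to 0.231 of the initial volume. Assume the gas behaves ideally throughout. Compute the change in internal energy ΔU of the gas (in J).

1330 J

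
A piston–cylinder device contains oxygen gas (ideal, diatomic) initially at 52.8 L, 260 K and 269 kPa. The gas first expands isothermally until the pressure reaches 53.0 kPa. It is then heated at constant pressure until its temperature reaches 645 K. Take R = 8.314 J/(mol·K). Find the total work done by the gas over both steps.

44100 J

n = P₁V₁/(RT₁) = 269×52.8/(8.314×260) = 6.57 mol.
Step 1 — Isothermal: T stays 260 K; PV = const ⇒ V₂ = 268 L, P₂ = 53.0 kPa.
ΔU = 0 (ideal gas, T constant).
W = nRT ln(V₂/V₁) = 6.57×8.314×260×ln(5.08) = 23100 J.
Q = ΔU + W = 23100 J.
State after step 1: P = 53.0 kPa, V = 268 L, T = 260 K.
Step 2 — Isobaric: P stays 53.0 kPa; V/T = const ⇒ T₂ = 645 K, V₂ = 665 L.
W = PΔV = 53.0×(665−268) kPa·L = 21000 J.
ΔU = nCvΔT = 6.57×20.8×(645−260) = 52600 J.
Q = ΔU + W = nCpΔT = 73600 J.
Net over both steps: W = 44100 J, Q = 96700 J, ΔU = 52600 J.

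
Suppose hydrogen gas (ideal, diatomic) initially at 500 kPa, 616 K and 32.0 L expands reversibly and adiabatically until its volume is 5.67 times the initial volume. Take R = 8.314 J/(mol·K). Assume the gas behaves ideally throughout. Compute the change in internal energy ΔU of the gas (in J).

n = P₁V₁/(RT₁) = 500×32.0/(8.314×616) = 3.12 mol.
Adiabatic: TV^(γ−1) = const ⇒ T₂ = 616×(0.176)^0.400 = 308 K; PV^γ = const ⇒ P₂ = 44.1 kPa.
For an ideal gas ΔU = nCvΔT with Cv = (5/2)R = 20.8 J/(mol·K).
ΔU = 3.12×20.8×(308−616) = -20000 J.

-20000 J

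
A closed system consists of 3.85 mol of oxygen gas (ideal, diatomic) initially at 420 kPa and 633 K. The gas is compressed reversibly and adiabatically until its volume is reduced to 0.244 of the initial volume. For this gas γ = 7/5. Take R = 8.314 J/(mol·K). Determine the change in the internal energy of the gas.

38400 J

V₁ = nRT₁/P₁ = 3.85×8.314×633/420 = 48.2 L.
Adiabatic: TV^(γ−1) = const ⇒ T₂ = 633×(4.10)^0.400 = 1110 K; PV^γ = const ⇒ P₂ = 3030 kPa.
For an ideal gas ΔU = nCvΔT with Cv = (5/2)R = 20.8 J/(mol·K).
ΔU = 3.85×20.8×(1110−633) = 38400 J.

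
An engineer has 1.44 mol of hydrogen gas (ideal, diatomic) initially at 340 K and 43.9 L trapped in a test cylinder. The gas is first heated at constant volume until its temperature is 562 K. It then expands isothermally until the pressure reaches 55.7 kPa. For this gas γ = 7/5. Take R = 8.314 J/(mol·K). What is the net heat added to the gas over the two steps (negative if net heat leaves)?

P₁ = nRT₁/V₁ = 1.44×8.314×340/43.9 = 92.7 kPa.
Step 1 — Isochoric: V stays 43.9 L; P/T = const ⇒ T₂ = 562 K, P₂ = 153 kPa.
W = 0 (no volume change).
ΔU = nCvΔT = 1.44×20.8×(562−340) = 6640 J.
Q = ΔU = 6640 J.
State after step 1: P = 153 kPa, V = 43.9 L, T = 562 K.
Step 2 — Isothermal: T stays 562 K; PV = const ⇒ V₂ = 121 L, P₂ = 55.7 kPa.
ΔU = 0 (ideal gas, T constant).
W = nRT ln(V₂/V₁) = 1.44×8.314×562×ln(2.75) = 6810 J.
Q = ΔU + W = 6810 J.
Net over both steps: W = 6810 J, Q = 13500 J, ΔU = 6640 J.

13500 J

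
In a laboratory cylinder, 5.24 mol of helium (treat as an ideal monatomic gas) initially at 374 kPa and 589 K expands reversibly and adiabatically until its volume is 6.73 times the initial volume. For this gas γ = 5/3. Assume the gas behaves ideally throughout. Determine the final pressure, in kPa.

15.6 kPa

V₁ = nRT₁/P₁ = 5.24×8.314×589/374 = 68.6 L.
Adiabatic: TV^(γ−1) = const ⇒ T₂ = 589×(0.149)^0.667 = 165 K; PV^γ = const ⇒ P₂ = 15.6 kPa.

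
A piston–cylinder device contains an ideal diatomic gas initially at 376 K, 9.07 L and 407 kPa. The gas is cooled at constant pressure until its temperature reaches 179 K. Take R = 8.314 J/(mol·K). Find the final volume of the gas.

4.32 L

Isobaric: P stays 407 kPa; V/T = const ⇒ T₂ = 179 K, V₂ = 4.32 L.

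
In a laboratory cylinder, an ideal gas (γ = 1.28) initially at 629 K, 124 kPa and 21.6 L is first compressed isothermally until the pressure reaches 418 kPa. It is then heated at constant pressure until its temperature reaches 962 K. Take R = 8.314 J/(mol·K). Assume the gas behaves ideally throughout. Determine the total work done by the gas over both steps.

-1840 J

n = P₁V₁/(RT₁) = 124×21.6/(8.314×629) = 0.512 mol.
Step 1 — Isothermal: T stays 629 K; PV = const ⇒ V₂ = 6.41 L, P₂ = 418 kPa.
ΔU = 0 (ideal gas, T constant).
W = nRT ln(V₂/V₁) = 0.512×8.314×629×ln(0.297) = -3250 J.
Q = ΔU + W = -3250 J.
State after step 1: P = 418 kPa, V = 6.41 L, T = 629 K.
Step 2 — Isobaric: P stays 418 kPa; V/T = const ⇒ T₂ = 962 K, V₂ = 9.80 L.
W = PΔV = 418×(9.80−6.41) kPa·L = 1420 J.
ΔU = nCvΔT = 0.512×29.7×(962−629) = 5060 J.
Q = ΔU + W = nCpΔT = 6480 J.
Net over both steps: W = -1840 J, Q = 3230 J, ΔU = 5060 J.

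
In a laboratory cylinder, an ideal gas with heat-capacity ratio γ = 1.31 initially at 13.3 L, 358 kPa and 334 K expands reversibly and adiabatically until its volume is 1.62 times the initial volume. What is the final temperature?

288 K

Adiabatic: TV^(γ−1) = const ⇒ T₂ = 334×(0.617)^0.310 = 288 K; PV^γ = const ⇒ P₂ = 190 kPa.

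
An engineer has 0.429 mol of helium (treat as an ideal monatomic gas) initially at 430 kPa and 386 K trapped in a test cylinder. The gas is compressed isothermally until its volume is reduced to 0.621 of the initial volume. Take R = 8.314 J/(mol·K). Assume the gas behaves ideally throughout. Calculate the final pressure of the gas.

692 kPa

V₁ = nRT₁/P₁ = 0.429×8.314×386/430 = 3.20 L.
Isothermal: T stays 386 K; PV = const ⇒ V₂ = 1.99 L, P₂ = 692 kPa.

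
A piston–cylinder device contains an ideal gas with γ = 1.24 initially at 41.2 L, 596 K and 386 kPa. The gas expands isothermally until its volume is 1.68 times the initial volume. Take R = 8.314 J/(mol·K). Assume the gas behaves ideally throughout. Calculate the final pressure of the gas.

230 kPa

Isothermal: T stays 596 K; PV = const ⇒ V₂ = 69.2 L, P₂ = 230 kPa.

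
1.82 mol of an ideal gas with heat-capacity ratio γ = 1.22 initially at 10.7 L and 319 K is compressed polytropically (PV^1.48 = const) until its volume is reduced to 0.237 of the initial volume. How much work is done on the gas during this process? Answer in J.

10000 J

P₁ = nRT₁/V₁ = 1.82×8.314×319/10.7 = 451 kPa.
Polytropic n=1.48: T₂ = T₁(V₁/V₂)^(n−1) = 319×(4.22)^0.48 = 637 K; P₂ = P₁(V₁/V₂)^n = 3800 kPa.
W = (P₁V₁−P₂V₂)/(n−1) = (451×10.7−3800×2.54)/0.48 = -10000 J.
Work done on the gas = −W_by = 10000 J.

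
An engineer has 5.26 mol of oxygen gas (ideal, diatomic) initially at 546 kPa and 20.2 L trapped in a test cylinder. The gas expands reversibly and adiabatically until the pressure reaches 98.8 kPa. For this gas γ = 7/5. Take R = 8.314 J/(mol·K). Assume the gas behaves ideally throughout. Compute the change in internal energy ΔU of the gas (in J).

T₁ = P₁V₁/(nR) = 546×20.2/(5.26×8.314) = 252 K.
Adiabatic: T₂/T₁ = (P₂/P₁)^((γ−1)/γ) ⇒ T₂ = 252×(0.181)^0.286 = 155 K; V₂ = 68.5 L.
For an ideal gas ΔU = nCvΔT with Cv = (5/2)R = 20.8 J/(mol·K).
ΔU = 5.26×20.8×(155−252) = -10700 J.

-10700 J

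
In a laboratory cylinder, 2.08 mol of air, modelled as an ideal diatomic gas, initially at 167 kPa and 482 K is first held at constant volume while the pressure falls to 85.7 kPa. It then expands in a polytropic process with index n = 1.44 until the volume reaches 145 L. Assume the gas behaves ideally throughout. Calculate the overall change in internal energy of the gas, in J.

-14100 J

V₁ = nRT₁/P₁ = 2.08×8.314×482/167 = 49.9 L.
Step 1 — Isochoric: V stays 49.9 L; P/T = const ⇒ T₂ = 247 K, P₂ = 85.7 kPa.
W = 0 (no volume change).
ΔU = nCvΔT = 2.08×20.8×(247−482) = -10100 J.
Q = ΔU = -10100 J.
State after step 1: P = 85.7 kPa, V = 49.9 L, T = 247 K.
Step 2 — Polytropic n=1.44: T₂ = T₁(V₁/V₂)^(n−1) = 247×(0.344)^0.44 = 155 K; P₂ = P₁(V₁/V₂)^n = 18.5 kPa.
W = (P₁V₁−P₂V₂)/(n−1) = (85.7×49.9−18.5×145)/0.44 = 3640 J.
ΔU = nCvΔT = 2.08×20.8×(155−247) = -4010 J.
Q = ΔU + W = -364 J.
Net over both steps: W = 3640 J, Q = -10500 J, ΔU = -14100 J.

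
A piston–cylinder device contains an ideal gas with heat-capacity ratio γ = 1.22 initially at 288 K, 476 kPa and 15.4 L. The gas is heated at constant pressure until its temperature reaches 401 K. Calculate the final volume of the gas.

21.4 L

Isobaric: P stays 476 kPa; V/T = const ⇒ T₂ = 401 K, V₂ = 21.4 L.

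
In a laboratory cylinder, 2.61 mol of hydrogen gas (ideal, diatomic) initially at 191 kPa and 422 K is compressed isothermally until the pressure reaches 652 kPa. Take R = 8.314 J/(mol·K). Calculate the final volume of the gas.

14.0 L

V₁ = nRT₁/P₁ = 2.61×8.314×422/191 = 47.9 L.
Isothermal: T stays 422 K; PV = const ⇒ V₂ = 14.0 L, P₂ = 652 kPa.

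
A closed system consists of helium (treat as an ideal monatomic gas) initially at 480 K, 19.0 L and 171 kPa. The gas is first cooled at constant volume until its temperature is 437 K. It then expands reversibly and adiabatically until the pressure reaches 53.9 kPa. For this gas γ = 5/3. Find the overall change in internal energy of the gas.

-1970 J

n = P₁V₁/(RT₁) = 171×19.0/(8.314×480) = 0.814 mol.
Step 1 — Isochoric: V stays 19.0 L; P/T = const ⇒ T₂ = 437 K, P₂ = 156 kPa.
W = 0 (no volume change).
ΔU = nCvΔT = 0.814×12.5×(437−480) = -437 J.
Q = ΔU = -437 J.
State after step 1: P = 156 kPa, V = 19.0 L, T = 437 K.
Step 2 — Adiabatic: T₂/T₁ = (P₂/P₁)^((γ−1)/γ) ⇒ T₂ = 437×(0.346)^0.400 = 286 K; V₂ = 35.9 L.
ΔU = nCvΔT = 0.814×12.5×(286−437) = -1530 J.
Q = 0 for an adiabatic process, so W = −ΔU = 1530 J.
Net over both steps: W = 1530 J, Q = -437 J, ΔU = -1970 J.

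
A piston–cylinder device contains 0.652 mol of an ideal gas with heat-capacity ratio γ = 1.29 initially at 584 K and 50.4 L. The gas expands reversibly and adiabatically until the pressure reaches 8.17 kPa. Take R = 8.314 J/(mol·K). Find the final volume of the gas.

245 L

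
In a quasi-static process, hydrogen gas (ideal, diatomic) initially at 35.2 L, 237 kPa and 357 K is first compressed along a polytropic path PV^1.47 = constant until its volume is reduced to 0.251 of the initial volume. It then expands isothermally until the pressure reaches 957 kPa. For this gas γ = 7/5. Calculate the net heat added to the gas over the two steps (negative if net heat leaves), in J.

13000 J

n = P₁V₁/(RT₁) = 237×35.2/(8.314×357) = 2.81 mol.
Step 1 — Polytropic n=1.47: T₂ = T₁(V₁/V₂)^(n−1) = 357×(3.98)^0.47 = 684 K; P₂ = P₁(V₁/V₂)^n = 1810 kPa.
W = (P₁V₁−P₂V₂)/(n−1) = (237×35.2−1810×8.84)/0.47 = -16200 J.
ΔU = nCvΔT = 2.81×20.8×(684−357) = 19100 J.
Q = ΔU + W = 2840 J.
State after step 1: P = 1810 kPa, V = 8.84 L, T = 684 K.
Step 2 — Isothermal: T stays 684 K; PV = const ⇒ V₂ = 16.7 L, P₂ = 957 kPa.
ΔU = 0 (ideal gas, T constant).
W = nRT ln(V₂/V₁) = 2.81×8.314×684×ln(1.89) = 10200 J.
Q = ΔU + W = 10200 J.
Net over both steps: W = -6080 J, Q = 13000 J, ΔU = 19100 J.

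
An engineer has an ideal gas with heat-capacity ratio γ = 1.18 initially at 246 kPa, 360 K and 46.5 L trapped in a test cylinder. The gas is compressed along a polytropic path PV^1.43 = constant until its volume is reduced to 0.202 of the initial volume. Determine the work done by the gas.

n = P₁V₁/(RT₁) = 246×46.5/(8.314×360) = 3.82 mol.
Polytropic n=1.43: T₂ = T₁(V₁/V₂)^(n−1) = 360×(4.95)^0.43 = 716 K; P₂ = P₁(V₁/V₂)^n = 2420 kPa.
W = (P₁V₁−P₂V₂)/(n−1) = (246×46.5−2420×9.39)/0.43 = -26300 J.

-26300 J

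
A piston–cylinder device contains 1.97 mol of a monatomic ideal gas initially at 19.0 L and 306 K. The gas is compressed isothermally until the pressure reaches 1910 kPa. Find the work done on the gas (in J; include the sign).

P₁ = nRT₁/V₁ = 1.97×8.314×306/19.0 = 264 kPa.
Isothermal: T stays 306 K; PV = const ⇒ V₂ = 2.62 L, P₂ = 1910 kPa.
W = nRT ln(V₂/V₁) = 1.97×8.314×306×ln(0.138) = -9920 J.
Work done on the gas = −W_by = 9920 J.

9920 J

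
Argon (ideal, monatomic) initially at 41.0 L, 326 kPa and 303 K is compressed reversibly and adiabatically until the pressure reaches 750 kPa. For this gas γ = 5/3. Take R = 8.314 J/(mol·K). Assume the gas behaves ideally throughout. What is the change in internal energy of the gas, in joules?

n = P₁V₁/(RT₁) = 326×41.0/(8.314×303) = 5.31 mol.
Adiabatic: T₂/T₁ = (P₂/P₁)^((γ−1)/γ) ⇒ T₂ = 303×(2.30)^0.400 = 423 K; V₂ = 24.9 L.
For an ideal gas ΔU = nCvΔT with Cv = (3/2)R = 12.5 J/(mol·K).
ΔU = 5.31×12.5×(423−303) = 7930 J.

7930 J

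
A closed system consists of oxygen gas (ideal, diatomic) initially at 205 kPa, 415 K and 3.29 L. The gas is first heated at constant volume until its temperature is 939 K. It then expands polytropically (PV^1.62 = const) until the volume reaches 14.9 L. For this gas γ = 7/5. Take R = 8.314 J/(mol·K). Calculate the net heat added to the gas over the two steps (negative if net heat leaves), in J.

1310 J

n = P₁V₁/(RT₁) = 205×3.29/(8.314×415) = 0.195 mol.
Step 1 — Isochoric: V stays 3.29 L; P/T = const ⇒ T₂ = 939 K, P₂ = 464 kPa.
W = 0 (no volume change).
ΔU = nCvΔT = 0.195×20.8×(939−415) = 2130 J.
Q = ΔU = 2130 J.
State after step 1: P = 464 kPa, V = 3.29 L, T = 939 K.
Step 2 — Polytropic n=1.62: T₂ = T₁(V₁/V₂)^(n−1) = 939×(0.221)^0.62 = 368 K; P₂ = P₁(V₁/V₂)^n = 40.1 kPa.
W = (P₁V₁−P₂V₂)/(n−1) = (464×3.29−40.1×14.9)/0.62 = 1500 J.
ΔU = nCvΔT = 0.195×20.8×(368−939) = -2320 J.
Q = ΔU + W = -823 J.
Net over both steps: W = 1500 J, Q = 1310 J, ΔU = -191 J.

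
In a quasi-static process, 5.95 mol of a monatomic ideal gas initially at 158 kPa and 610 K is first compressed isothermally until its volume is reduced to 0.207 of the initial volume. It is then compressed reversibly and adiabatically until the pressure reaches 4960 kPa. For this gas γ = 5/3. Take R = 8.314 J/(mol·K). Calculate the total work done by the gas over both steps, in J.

V₁ = nRT₁/P₁ = 5.95×8.314×610/158 = 191 L.
Step 1 — Isothermal: T stays 610 K; PV = const ⇒ V₂ = 39.5 L, P₂ = 763 kPa.
ΔU = 0 (ideal gas, T constant).
W = nRT ln(V₂/V₁) = 5.95×8.314×610×ln(0.207) = -47500 J.
Q = ΔU + W = -47500 J.
State after step 1: P = 763 kPa, V = 39.5 L, T = 610 K.
Step 2 — Adiabatic: T₂/T₁ = (P₂/P₁)^((γ−1)/γ) ⇒ T₂ = 610×(6.50)^0.400 = 1290 K; V₂ = 12.9 L.
ΔU = nCvΔT = 5.95×12.5×(1290−610) = 50400 J.
Q = 0 for an adiabatic process, so W = −ΔU = -50400 J.
Net over both steps: W = -98000 J, Q = -47500 J, ΔU = 50400 J.

-98000 J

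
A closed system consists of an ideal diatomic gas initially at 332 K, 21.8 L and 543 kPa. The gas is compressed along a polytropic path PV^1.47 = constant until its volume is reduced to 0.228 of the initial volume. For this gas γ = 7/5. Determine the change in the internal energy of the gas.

n = P₁V₁/(RT₁) = 543×21.8/(8.314×332) = 4.29 mol.
Polytropic n=1.47: T₂ = T₁(V₁/V₂)^(n−1) = 332×(4.39)^0.47 = 665 K; P₂ = P₁(V₁/V₂)^n = 4770 kPa.
For an ideal gas ΔU = nCvΔT with Cv = (5/2)R = 20.8 J/(mol·K).
ΔU = 4.29×20.8×(665−332) = 29700 J.

29700 J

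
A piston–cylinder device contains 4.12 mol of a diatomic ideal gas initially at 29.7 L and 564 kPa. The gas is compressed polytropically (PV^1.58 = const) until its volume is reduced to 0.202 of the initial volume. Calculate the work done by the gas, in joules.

T₁ = P₁V₁/(nR) = 564×29.7/(4.12×8.314) = 489 K.
Polytropic n=1.58: T₂ = T₁(V₁/V₂)^(n−1) = 489×(4.95)^0.58 = 1240 K; P₂ = P₁(V₁/V₂)^n = 7060 kPa.
W = (P₁V₁−P₂V₂)/(n−1) = (564×29.7−7060×6.00)/0.58 = -44100 J.

-44100 J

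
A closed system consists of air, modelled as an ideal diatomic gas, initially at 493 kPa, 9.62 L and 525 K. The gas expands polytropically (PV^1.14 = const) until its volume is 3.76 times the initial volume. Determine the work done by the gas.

n = P₁V₁/(RT₁) = 493×9.62/(8.314×525) = 1.09 mol.
Polytropic n=1.14: T₂ = T₁(V₁/V₂)^(n−1) = 525×(0.266)^0.14 = 436 K; P₂ = P₁(V₁/V₂)^n = 109 kPa.
W = (P₁V₁−P₂V₂)/(n−1) = (493×9.62−109×36.2)/0.14 = 5730 J.

5730 J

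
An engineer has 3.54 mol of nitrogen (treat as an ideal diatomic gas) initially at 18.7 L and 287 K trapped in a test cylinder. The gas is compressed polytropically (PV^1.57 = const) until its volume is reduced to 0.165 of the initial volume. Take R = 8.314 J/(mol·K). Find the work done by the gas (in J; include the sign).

P₁ = nRT₁/V₁ = 3.54×8.314×287/18.7 = 452 kPa.
Polytropic n=1.57: T₂ = T₁(V₁/V₂)^(n−1) = 287×(6.06)^0.57 = 802 K; P₂ = P₁(V₁/V₂)^n = 7650 kPa.
W = (P₁V₁−P₂V₂)/(n−1) = (452×18.7−7650×3.09)/0.57 = -26600 J.

-26600 J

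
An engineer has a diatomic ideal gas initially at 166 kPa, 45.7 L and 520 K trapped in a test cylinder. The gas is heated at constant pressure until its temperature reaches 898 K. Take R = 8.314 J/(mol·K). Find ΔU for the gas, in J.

13800 J

n = P₁V₁/(RT₁) = 166×45.7/(8.314×520) = 1.75 mol.
Isobaric: P stays 166 kPa; V/T = const ⇒ T₂ = 898 K, V₂ = 78.9 L.
For an ideal gas ΔU = nCvΔT with Cv = (5/2)R = 20.8 J/(mol·K).
ΔU = 1.75×20.8×(898−520) = 13800 J.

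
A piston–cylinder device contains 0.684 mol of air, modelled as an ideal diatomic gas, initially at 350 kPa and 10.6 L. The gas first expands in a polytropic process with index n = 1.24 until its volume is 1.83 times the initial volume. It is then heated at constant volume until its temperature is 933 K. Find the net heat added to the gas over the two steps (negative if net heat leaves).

6080 J

T₁ = P₁V₁/(nR) = 350×10.6/(0.684×8.314) = 652 K.
Step 1 — Polytropic n=1.24: T₂ = T₁(V₁/V₂)^(n−1) = 652×(0.546)^0.24 = 564 K; P₂ = P₁(V₁/V₂)^n = 165 kPa.
W = (P₁V₁−P₂V₂)/(n−1) = (350×10.6−165×19.4)/0.24 = 2090 J.
ΔU = nCvΔT = 0.684×20.8×(564−652) = -1250 J.
Q = ΔU + W = 835 J.
State after step 1: P = 165 kPa, V = 19.4 L, T = 564 K.
Step 2 — Isochoric: V stays 19.4 L; P/T = const ⇒ T₂ = 933 K, P₂ = 274 kPa.
W = 0 (no volume change).
ΔU = nCvΔT = 0.684×20.8×(933−564) = 5240 J.
Q = ΔU = 5240 J.
Net over both steps: W = 2090 J, Q = 6080 J, ΔU = 3990 J.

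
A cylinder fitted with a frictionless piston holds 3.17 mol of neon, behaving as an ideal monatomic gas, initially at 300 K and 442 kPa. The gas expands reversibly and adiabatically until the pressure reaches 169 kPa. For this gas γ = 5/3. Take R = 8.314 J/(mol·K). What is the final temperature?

204 K

V₁ = nRT₁/P₁ = 3.17×8.314×300/442 = 17.9 L.
Adiabatic: T₂/T₁ = (P₂/P₁)^((γ−1)/γ) ⇒ T₂ = 300×(0.382)^0.400 = 204 K; V₂ = 31.8 L.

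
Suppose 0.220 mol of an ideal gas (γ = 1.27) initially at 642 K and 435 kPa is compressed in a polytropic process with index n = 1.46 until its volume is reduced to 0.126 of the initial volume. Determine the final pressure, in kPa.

8950 kPa

V₁ = nRT₁/P₁ = 0.220×8.314×642/435 = 2.70 L.
Polytropic n=1.46: T₂ = T₁(V₁/V₂)^(n−1) = 642×(7.94)^0.46 = 1660 K; P₂ = P₁(V₁/V₂)^n = 8950 kPa.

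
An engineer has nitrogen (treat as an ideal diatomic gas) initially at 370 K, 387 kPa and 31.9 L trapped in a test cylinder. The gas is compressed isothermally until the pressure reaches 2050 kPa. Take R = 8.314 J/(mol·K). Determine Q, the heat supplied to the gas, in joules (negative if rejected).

-20600 J

n = P₁V₁/(RT₁) = 387×31.9/(8.314×370) = 4.01 mol.
Isothermal: T stays 370 K; PV = const ⇒ V₂ = 6.02 L, P₂ = 2050 kPa.
ΔU = 0 (ideal gas, T constant).
W = nRT ln(V₂/V₁) = 4.01×8.314×370×ln(0.189) = -20600 J.
Q = ΔU + W = -20600 J.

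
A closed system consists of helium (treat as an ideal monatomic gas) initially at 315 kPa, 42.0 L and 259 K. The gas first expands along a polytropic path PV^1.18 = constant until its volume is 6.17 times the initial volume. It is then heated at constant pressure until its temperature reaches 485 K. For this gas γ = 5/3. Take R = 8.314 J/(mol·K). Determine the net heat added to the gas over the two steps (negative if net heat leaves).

53100 J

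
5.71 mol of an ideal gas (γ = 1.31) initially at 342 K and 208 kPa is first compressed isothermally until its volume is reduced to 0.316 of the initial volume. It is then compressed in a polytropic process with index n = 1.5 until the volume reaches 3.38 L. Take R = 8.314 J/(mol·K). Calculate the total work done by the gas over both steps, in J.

-74000 J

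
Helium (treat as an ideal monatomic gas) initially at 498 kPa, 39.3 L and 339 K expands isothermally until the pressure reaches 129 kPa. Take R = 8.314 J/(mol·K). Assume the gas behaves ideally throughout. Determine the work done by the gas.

26400 J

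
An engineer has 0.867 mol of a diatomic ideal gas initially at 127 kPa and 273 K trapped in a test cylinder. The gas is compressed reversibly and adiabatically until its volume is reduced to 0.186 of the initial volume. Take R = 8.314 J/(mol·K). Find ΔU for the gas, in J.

4720 J

V₁ = nRT₁/P₁ = 0.867×8.314×273/127 = 15.5 L.
Adiabatic: TV^(γ−1) = const ⇒ T₂ = 273×(5.38)^0.400 = 535 K; PV^γ = const ⇒ P₂ = 1340 kPa.
For an ideal gas ΔU = nCvΔT with Cv = (5/2)R = 20.8 J/(mol·K).
ΔU = 0.867×20.8×(535−273) = 4720 J.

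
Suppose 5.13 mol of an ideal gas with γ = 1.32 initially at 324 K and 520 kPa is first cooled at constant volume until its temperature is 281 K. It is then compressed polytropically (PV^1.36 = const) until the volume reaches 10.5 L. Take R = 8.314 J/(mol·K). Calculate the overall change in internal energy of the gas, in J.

9140 J

V₁ = nRT₁/P₁ = 5.13×8.314×324/520 = 26.6 L.
Step 1 — Isochoric: V stays 26.6 L; P/T = const ⇒ T₂ = 281 K, P₂ = 451 kPa.
W = 0 (no volume change).
ΔU = nCvΔT = 5.13×26.0×(281−324) = -5730 J.
Q = ΔU = -5730 J.
State after step 1: P = 451 kPa, V = 26.6 L, T = 281 K.
Step 2 — Polytropic n=1.36: T₂ = T₁(V₁/V₂)^(n−1) = 281×(2.53)^0.36 = 393 K; P₂ = P₁(V₁/V₂)^n = 1590 kPa.
W = (P₁V₁−P₂V₂)/(n−1) = (451×26.6−1590×10.5)/0.36 = -13200 J.
ΔU = nCvΔT = 5.13×26.0×(393−281) = 14900 J.
Q = ΔU + W = 1650 J.
Net over both steps: W = -13200 J, Q = -4080 J, ΔU = 9140 J.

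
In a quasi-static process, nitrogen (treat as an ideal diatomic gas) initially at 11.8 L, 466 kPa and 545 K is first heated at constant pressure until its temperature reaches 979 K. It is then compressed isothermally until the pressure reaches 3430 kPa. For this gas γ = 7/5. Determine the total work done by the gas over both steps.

-15300 J

n = P₁V₁/(RT₁) = 466×11.8/(8.314×545) = 1.21 mol.
Step 1 — Isobaric: P stays 466 kPa; V/T = const ⇒ T₂ = 979 K, V₂ = 21.2 L.
W = PΔV = 466×(21.2−11.8) kPa·L = 4380 J.
ΔU = nCvΔT = 1.21×20.8×(979−545) = 10900 J.
Q = ΔU + W = nCpΔT = 15300 J.
State after step 1: P = 466 kPa, V = 21.2 L, T = 979 K.
Step 2 — Isothermal: T stays 979 K; PV = const ⇒ V₂ = 2.88 L, P₂ = 3430 kPa.
ΔU = 0 (ideal gas, T constant).
W = nRT ln(V₂/V₁) = 1.21×8.314×979×ln(0.136) = -19700 J.
Q = ΔU + W = -19700 J.
Net over both steps: W = -15300 J, Q = -4390 J, ΔU = 10900 J.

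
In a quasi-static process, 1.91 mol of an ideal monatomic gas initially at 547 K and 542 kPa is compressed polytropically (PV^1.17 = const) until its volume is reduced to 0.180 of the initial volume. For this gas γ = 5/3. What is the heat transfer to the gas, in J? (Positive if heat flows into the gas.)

V₁ = nRT₁/P₁ = 1.91×8.314×547/542 = 16.0 L.
Polytropic n=1.17: T₂ = T₁(V₁/V₂)^(n−1) = 547×(5.56)^0.17 = 732 K; P₂ = P₁(V₁/V₂)^n = 4030 kPa.
W = (P₁V₁−P₂V₂)/(n−1) = (542×16.0−4030×2.88)/0.17 = -17300 J.
ΔU = nCvΔT = 1.91×12.5×(732−547) = 4410 J.
Q = ΔU + W = -12900 J.

-12900 J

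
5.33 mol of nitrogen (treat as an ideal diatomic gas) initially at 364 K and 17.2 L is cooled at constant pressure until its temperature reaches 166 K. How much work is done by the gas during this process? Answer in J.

-8770 J

P₁ = nRT₁/V₁ = 5.33×8.314×364/17.2 = 938 kPa.
Isobaric: P stays 938 kPa; V/T = const ⇒ T₂ = 166 K, V₂ = 7.84 L.
W = PΔV = 938×(7.84−17.2) kPa·L = -8770 J.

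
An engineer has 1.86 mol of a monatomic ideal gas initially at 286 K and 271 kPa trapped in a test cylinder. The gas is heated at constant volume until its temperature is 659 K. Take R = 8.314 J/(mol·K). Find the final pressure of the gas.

V₁ = nRT₁/P₁ = 1.86×8.314×286/271 = 16.3 L.
Isochoric: V stays 16.3 L; P/T = const ⇒ T₂ = 659 K, P₂ = 624 kPa.

624 kPa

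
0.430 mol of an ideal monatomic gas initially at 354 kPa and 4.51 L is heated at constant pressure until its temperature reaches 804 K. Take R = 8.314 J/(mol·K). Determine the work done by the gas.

T₁ = P₁V₁/(nR) = 354×4.51/(0.430×8.314) = 447 K.
Isobaric: P stays 354 kPa; V/T = const ⇒ T₂ = 804 K, V₂ = 8.12 L.
W = PΔV = 354×(8.12−4.51) kPa·L = 1280 J.

1280 J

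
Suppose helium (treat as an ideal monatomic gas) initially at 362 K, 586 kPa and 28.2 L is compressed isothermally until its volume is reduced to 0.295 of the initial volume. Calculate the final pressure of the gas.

Isothermal: T stays 362 K; PV = const ⇒ V₂ = 8.32 L, P₂ = 1990 kPa.

1990 kPa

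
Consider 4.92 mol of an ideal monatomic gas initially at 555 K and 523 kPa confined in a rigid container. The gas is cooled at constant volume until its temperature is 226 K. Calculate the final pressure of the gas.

V₁ = nRT₁/P₁ = 4.92×8.314×555/523 = 43.4 L.
Isochoric: V stays 43.4 L; P/T = const ⇒ T₂ = 226 K, P₂ = 213 kPa.

213 kPa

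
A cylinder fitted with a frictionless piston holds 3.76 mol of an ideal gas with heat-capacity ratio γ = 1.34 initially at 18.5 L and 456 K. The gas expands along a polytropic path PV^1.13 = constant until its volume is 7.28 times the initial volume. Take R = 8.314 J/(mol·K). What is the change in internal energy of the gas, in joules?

P₁ = nRT₁/V₁ = 3.76×8.314×456/18.5 = 771 kPa.
Polytropic n=1.13: T₂ = T₁(V₁/V₂)^(n−1) = 456×(0.137)^0.13 = 352 K; P₂ = P₁(V₁/V₂)^n = 81.8 kPa.
For an ideal gas ΔU = nCvΔT with Cv = R/(γ−1) = 24.5 J/(mol·K).
ΔU = 3.76×24.5×(352−456) = -9540 J.

-9540 J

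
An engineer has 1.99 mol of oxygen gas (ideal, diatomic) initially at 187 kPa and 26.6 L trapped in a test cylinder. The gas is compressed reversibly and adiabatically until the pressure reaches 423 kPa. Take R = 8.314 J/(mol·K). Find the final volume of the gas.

T₁ = P₁V₁/(nR) = 187×26.6/(1.99×8.314) = 301 K.
Adiabatic: T₂/T₁ = (P₂/P₁)^((γ−1)/γ) ⇒ T₂ = 301×(2.26)^0.286 = 380 K; V₂ = 14.8 L.

14.8 L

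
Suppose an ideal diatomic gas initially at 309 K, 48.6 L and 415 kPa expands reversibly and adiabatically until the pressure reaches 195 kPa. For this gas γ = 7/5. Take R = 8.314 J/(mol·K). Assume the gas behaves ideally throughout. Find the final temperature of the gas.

249 K

Adiabatic: T₂/T₁ = (P₂/P₁)^((γ−1)/γ) ⇒ T₂ = 309×(0.470)^0.286 = 249 K; V₂ = 83.4 L.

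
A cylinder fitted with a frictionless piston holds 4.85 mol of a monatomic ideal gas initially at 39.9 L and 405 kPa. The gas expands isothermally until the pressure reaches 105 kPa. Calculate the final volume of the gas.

T₁ = P₁V₁/(nR) = 405×39.9/(4.85×8.314) = 401 K.
Isothermal: T stays 401 K; PV = const ⇒ V₂ = 154 L, P₂ = 105 kPa.

154 L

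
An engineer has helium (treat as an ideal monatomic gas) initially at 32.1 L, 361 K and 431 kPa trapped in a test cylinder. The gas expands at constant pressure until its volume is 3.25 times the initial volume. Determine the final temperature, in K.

Isobaric: P stays 431 kPa; V/T = const ⇒ T₂ = 1170 K, V₂ = 104 L.

1170 K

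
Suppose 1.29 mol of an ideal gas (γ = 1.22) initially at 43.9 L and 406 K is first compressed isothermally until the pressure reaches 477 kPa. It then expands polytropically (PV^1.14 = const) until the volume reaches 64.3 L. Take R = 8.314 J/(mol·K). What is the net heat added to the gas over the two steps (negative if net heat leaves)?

-4130 J

P₁ = nRT₁/V₁ = 1.29×8.314×406/43.9 = 99.2 kPa.
Step 1 — Isothermal: T stays 406 K; PV = const ⇒ V₂ = 9.13 L, P₂ = 477 kPa.
ΔU = 0 (ideal gas, T constant).
W = nRT ln(V₂/V₁) = 1.29×8.314×406×ln(0.208) = -6840 J.
Q = ΔU + W = -6840 J.
State after step 1: P = 477 kPa, V = 9.13 L, T = 406 K.
Step 2 — Polytropic n=1.14: T₂ = T₁(V₁/V₂)^(n−1) = 406×(0.142)^0.14 = 309 K; P₂ = P₁(V₁/V₂)^n = 51.5 kPa.
W = (P₁V₁−P₂V₂)/(n−1) = (477×9.13−51.5×64.3)/0.14 = 7440 J.
ΔU = nCvΔT = 1.29×37.8×(309−406) = -4730 J.
Q = ΔU + W = 2700 J.
Net over both steps: W = 599 J, Q = -4130 J, ΔU = -4730 J.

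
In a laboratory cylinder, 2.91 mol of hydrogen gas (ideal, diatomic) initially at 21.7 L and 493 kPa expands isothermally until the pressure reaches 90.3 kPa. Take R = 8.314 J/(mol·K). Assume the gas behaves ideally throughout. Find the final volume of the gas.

T₁ = P₁V₁/(nR) = 493×21.7/(2.91×8.314) = 442 K.
Isothermal: T stays 442 K; PV = const ⇒ V₂ = 118 L, P₂ = 90.3 kPa.

118 L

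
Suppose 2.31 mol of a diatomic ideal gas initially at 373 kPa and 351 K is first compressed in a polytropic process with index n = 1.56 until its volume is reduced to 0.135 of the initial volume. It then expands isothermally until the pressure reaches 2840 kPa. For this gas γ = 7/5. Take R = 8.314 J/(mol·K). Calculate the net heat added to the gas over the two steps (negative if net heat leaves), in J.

V₁ = nRT₁/P₁ = 2.31×8.314×351/373 = 18.1 L.
Step 1 — Polytropic n=1.56: T₂ = T₁(V₁/V₂)^(n−1) = 351×(7.41)^0.56 = 1080 K; P₂ = P₁(V₁/V₂)^n = 8480 kPa.
W = (P₁V₁−P₂V₂)/(n−1) = (373×18.1−8480×2.44)/0.56 = -24900 J.
ΔU = nCvΔT = 2.31×20.8×(1080−351) = 34900 J.
Q = ΔU + W = 9960 J.
State after step 1: P = 8480 kPa, V = 2.44 L, T = 1080 K.
Step 2 — Isothermal: T stays 1080 K; PV = const ⇒ V₂ = 7.28 L, P₂ = 2840 kPa.
ΔU = 0 (ideal gas, T constant).
W = nRT ln(V₂/V₁) = 2.31×8.314×1080×ln(2.99) = 22600 J.
Q = ΔU + W = 22600 J.
Net over both steps: W = -2280 J, Q = 32600 J, ΔU = 34900 J.

32600 J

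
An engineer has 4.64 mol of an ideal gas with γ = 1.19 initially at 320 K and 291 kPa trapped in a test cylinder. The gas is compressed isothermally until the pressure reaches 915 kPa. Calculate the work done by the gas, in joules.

-14100 J

V₁ = nRT₁/P₁ = 4.64×8.314×320/291 = 42.4 L.
Isothermal: T stays 320 K; PV = const ⇒ V₂ = 13.5 L, P₂ = 915 kPa.
W = nRT ln(V₂/V₁) = 4.64×8.314×320×ln(0.318) = -14100 J.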